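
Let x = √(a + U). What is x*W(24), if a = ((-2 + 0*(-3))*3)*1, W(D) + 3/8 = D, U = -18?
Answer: 189*I*√6/4 ≈ 115.74*I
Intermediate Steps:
W(D) = -3/8 + D
a = -6 (a = ((-2 + 0)*3)*1 = -2*3*1 = -6*1 = -6)
x = 2*I*√6 (x = √(-6 - 18) = √(-24) = 2*I*√6 ≈ 4.899*I)
x*W(24) = (2*I*√6)*(-3/8 + 24) = (2*I*√6)*(189/8) = 189*I*√6/4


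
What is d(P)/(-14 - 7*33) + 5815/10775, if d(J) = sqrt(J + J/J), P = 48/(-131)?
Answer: 1163/2155 - sqrt(10873)/32095 ≈ 0.53643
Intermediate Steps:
P = -48/131 (P = 48*(-1/131) = -48/131 ≈ -0.36641)
d(J) = sqrt(1 + J) (d(J) = sqrt(J + 1) = sqrt(1 + J))
d(P)/(-14 - 7*33) + 5815/10775 = sqrt(1 - 48/131)/(-14 - 7*33) + 5815/10775 = sqrt(83/131)/(-14 - 231) + 5815*(1/10775) = (sqrt(10873)/131)/(-245) + 1163/2155 = (sqrt(10873)/131)*(-1/245) + 1163/2155 = -sqrt(10873)/32095 + 1163/2155 = 1163/2155 - sqrt(10873)/32095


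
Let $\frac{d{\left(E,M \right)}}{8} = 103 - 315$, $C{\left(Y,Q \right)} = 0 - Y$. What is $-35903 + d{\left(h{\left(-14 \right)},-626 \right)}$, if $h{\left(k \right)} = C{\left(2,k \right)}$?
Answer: $-37599$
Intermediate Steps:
$C{\left(Y,Q \right)} = - Y$
$h{\left(k \right)} = -2$ ($h{\left(k \right)} = \left(-1\right) 2 = -2$)
$d{\left(E,M \right)} = -1696$ ($d{\left(E,M \right)} = 8 \left(103 - 315\right) = 8 \left(-212\right) = -1696$)
$-35903 + d{\left(h{\left(-14 \right)},-626 \right)} = -35903 - 1696 = -37599$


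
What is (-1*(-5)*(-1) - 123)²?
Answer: 16384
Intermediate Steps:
(-1*(-5)*(-1) - 123)² = (5*(-1) - 123)² = (-5 - 123)² = (-128)² = 16384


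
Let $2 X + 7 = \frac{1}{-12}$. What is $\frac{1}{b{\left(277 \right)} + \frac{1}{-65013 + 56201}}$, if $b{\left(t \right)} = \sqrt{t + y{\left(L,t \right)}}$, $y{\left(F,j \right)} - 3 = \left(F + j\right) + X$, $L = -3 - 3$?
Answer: $\frac{26436}{127532626099} + \frac{19412836 \sqrt{78834}}{127532626099} \approx 0.042739$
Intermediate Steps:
$X = - \frac{85}{24}$ ($X = - \frac{7}{2} + \frac{1}{2 \left(-12\right)} = - \frac{7}{2} + \frac{1}{2} \left(- \frac{1}{12}\right) = - \frac{7}{2} - \frac{1}{24} = - \frac{85}{24} \approx -3.5417$)
$L = -6$
$y{\left(F,j \right)} = - \frac{13}{24} + F + j$ ($y{\left(F,j \right)} = 3 - \left(\frac{85}{24} - F - j\right) = 3 + \left(- \frac{85}{24} + F + j\right) = - \frac{13}{24} + F + j$)
$b{\left(t \right)} = \sqrt{- \frac{157}{24} + 2 t}$ ($b{\left(t \right)} = \sqrt{t - \left(\frac{157}{24} - t\right)} = \sqrt{t + \left(- \frac{157}{24} + t\right)} = \sqrt{- \frac{157}{24} + 2 t}$)
$\frac{1}{b{\left(277 \right)} + \frac{1}{-65013 + 56201}} = \frac{1}{\frac{\sqrt{-942 + 288 \cdot 277}}{12} + \frac{1}{-65013 + 56201}} = \frac{1}{\frac{\sqrt{-942 + 79776}}{12} + \frac{1}{-8812}} = \frac{1}{\frac{\sqrt{78834}}{12} - \frac{1}{8812}} = \frac{1}{- \frac{1}{8812} + \frac{\sqrt{78834}}{12}}$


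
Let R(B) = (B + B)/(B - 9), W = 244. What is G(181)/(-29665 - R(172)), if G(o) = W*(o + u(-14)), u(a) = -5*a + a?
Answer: -3141988/1611913 ≈ -1.9492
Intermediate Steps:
R(B) = 2*B/(-9 + B) (R(B) = (2*B)/(-9 + B) = 2*B/(-9 + B))
u(a) = -4*a
G(o) = 13664 + 244*o (G(o) = 244*(o - 4*(-14)) = 244*(o + 56) = 244*(56 + o) = 13664 + 244*o)
G(181)/(-29665 - R(172)) = (13664 + 244*181)/(-29665 - 2*172/(-9 + 172)) = (13664 + 44164)/(-29665 - 2*172/163) = 57828/(-29665 - 2*172/163) = 57828/(-29665 - 1*344/163) = 57828/(-29665 - 344/163) = 57828/(-4835739/163) = 57828*(-163/4835739) = -3141988/1611913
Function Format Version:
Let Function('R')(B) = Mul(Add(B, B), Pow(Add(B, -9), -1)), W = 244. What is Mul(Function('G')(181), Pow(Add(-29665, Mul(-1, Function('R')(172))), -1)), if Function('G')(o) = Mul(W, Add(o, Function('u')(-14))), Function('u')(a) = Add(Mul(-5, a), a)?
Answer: Rational(-3141988, 1611913) ≈ -1.9492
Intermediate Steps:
Function('R')(B) = Mul(2, B, Pow(Add(-9, B), -1)) (Function('R')(B) = Mul(Mul(2, B), Pow(Add(-9, B), -1)) = Mul(2, B, Pow(Add(-9, B), -1)))
Function('u')(a) = Mul(-4, a)
Function('G')(o) = Add(13664, Mul(244, o)) (Function('G')(o) = Mul(244, Add(o, Mul(-4, -14))) = Mul(244, Add(o, 56)) = Mul(244, Add(56, o)) = Add(13664, Mul(244, o)))
Mul(Function('G')(181), Pow(Add(-29665, Mul(-1, Function('R')(172))), -1)) = Mul(Add(13664, Mul(244, 181)), Pow(Add(-29665, Mul(-1, Mul(2, 172, Pow(Add(-9, 172), -1)))), -1)) = Mul(Add(13664, 44164), Pow(Add(-29665, Mul(-1, Mul(2, 172, Pow(163, -1)))), -1)) = Mul(57828, Pow(Add(-29665, Mul(-1, Mul(2, 172, Rational(1, 163)))), -1)) = Mul(57828, Pow(Add(-29665, Mul(-1, Rational(344, 163))), -1)) = Mul(57828, Pow(Add(-29665, Rational(-344, 163)), -1)) = Mul(57828, Pow(Rational(-4835739, 163), -1)) = Mul(57828, Rational(-163, 4835739)) = Rational(-3141988, 1611913)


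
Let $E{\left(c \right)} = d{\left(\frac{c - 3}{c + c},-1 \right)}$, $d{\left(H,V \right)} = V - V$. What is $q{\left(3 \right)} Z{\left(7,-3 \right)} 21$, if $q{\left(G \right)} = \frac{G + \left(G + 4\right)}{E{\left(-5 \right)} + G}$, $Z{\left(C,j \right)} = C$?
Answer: $490$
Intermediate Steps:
$d{\left(H,V \right)} = 0$
$E{\left(c \right)} = 0$
$q{\left(G \right)} = \frac{4 + 2 G}{G}$ ($q{\left(G \right)} = \frac{G + \left(G + 4\right)}{0 + G} = \frac{G + \left(4 + G\right)}{G} = \frac{4 + 2 G}{G}$)
$q{\left(3 \right)} Z{\left(7,-3 \right)} 21 = \left(2 + \frac{4}{3}\right) 7 \cdot 21 = \frac{10}{3} \cdot 7 \cdot 21 = \frac{70}{3} \cdot 21 = 490$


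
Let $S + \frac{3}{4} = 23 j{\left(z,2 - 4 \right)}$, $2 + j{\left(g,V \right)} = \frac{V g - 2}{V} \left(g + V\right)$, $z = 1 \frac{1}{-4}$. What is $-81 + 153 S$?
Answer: $- \frac{210753}{16} \approx -13172.0$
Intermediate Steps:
$z = - \frac{1}{4}$ ($z = 1 \left(- \frac{1}{4}\right) = - \frac{1}{4} \approx -0.25$)
$j{\left(g,V \right)} = -2 + \frac{\left(-2 + V g\right) \left(V + g\right)}{V}$ ($j{\left(g,V \right)} = -2 + \frac{V g - 2}{V} \left(g + V\right) = -2 + \frac{-2 + V g}{V} \left(V + g\right) = -2 + \frac{\left(-2 + V g\right) \left(V + g\right)}{V}$)
$S = - \frac{1369}{16}$ ($S = - \frac{3}{4} + 23 \left(-4 + \left(- \frac{1}{4}\right)^{2} + \left(2 - 4\right) \left(- \frac{1}{4}\right) - - \frac{1}{2 \left(2 - 4\right)}\right) = - \frac{3}{4} + 23 \left(-4 + \frac{1}{16} + \left(2 - 4\right) \left(- \frac{1}{4}\right) - - \frac{1}{2 \left(2 - 4\right)}\right) = - \frac{3}{4} + 23 \left(-4 + \frac{1}{16} - - \frac{1}{2} - - \frac{1}{2 \left(-2\right)}\right) = - \frac{3}{4} + 23 \left(-4 + \frac{1}{16} + \frac{1}{2} - \left(- \frac{1}{2}\right) \left(- \frac{1}{2}\right)\right) = - \frac{3}{4} + 23 \left(-4 + \frac{1}{16} + \frac{1}{2} - \frac{1}{4}\right) = - \frac{3}{4} + 23 \left(- \frac{59}{16}\right) = - \frac{3}{4} - \frac{1357}{16} = - \frac{1369}{16} \approx -85.563$)
$-81 + 153 S = -81 + 153 \left(- \frac{1369}{16}\right) = -81 - \frac{209457}{16} = - \frac{210753}{16}$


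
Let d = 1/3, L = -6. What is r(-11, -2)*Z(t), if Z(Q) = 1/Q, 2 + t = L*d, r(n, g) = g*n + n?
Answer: -11/4 ≈ -2.7500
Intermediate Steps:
r(n, g) = n + g*n
d = ⅓ ≈ 0.33333
t = -4 (t = -2 - 6*⅓ = -2 - 2 = -4)
r(-11, -2)*Z(t) = -11*(1 - 2)/(-4) = -11*(-1)*(-¼) = 11*(-¼) = -11/4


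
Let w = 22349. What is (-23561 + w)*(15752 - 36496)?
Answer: 25141728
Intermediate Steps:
(-23561 + w)*(15752 - 36496) = (-23561 + 22349)*(15752 - 36496) = -1212*(-20744) = 25141728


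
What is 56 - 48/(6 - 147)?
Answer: 2648/47 ≈ 56.340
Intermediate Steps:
56 - 48/(6 - 147) = 56 - 48/(-141) = 56 - 48*(-1/141) = 56 + 16/47 = 2648/47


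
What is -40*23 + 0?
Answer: -920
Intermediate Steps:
-40*23 + 0 = -920 + 0 = -920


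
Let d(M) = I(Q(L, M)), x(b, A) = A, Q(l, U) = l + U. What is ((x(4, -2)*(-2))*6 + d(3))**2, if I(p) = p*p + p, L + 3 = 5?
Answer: 2916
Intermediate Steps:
L = 2 (L = -3 + 5 = 2)
Q(l, U) = U + l
I(p) = p + p**2 (I(p) = p**2 + p = p + p**2)
d(M) = (2 + M)*(3 + M) (d(M) = (M + 2)*(1 + (M + 2)) = (2 + M)*(1 + (2 + M)) = (2 + M)*(3 + M))
((x(4, -2)*(-2))*6 + d(3))**2 = (-2*(-2)*6 + (2 + 3)*(3 + 3))**2 = (4*6 + 5*6)**2 = (24 + 30)**2 = 54**2 = 2916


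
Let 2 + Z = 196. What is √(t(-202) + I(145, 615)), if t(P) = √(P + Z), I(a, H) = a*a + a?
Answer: √(21170 + 2*I*√2) ≈ 145.5 + 0.0097*I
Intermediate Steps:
Z = 194 (Z = -2 + 196 = 194)
I(a, H) = a + a² (I(a, H) = a² + a = a + a²)
t(P) = √(194 + P) (t(P) = √(P + 194) = √(194 + P))
√(t(-202) + I(145, 615)) = √(√(194 - 202) + 145*(1 + 145)) = √(√(-8) + 145*146) = √(2*I*√2 + 21170) = √(21170 + 2*I*√2)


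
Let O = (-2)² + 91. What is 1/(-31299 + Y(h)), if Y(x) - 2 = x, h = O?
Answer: -1/31202 ≈ -3.2049e-5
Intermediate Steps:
O = 95 (O = 4 + 91 = 95)
h = 95
Y(x) = 2 + x
1/(-31299 + Y(h)) = 1/(-31299 + (2 + 95)) = 1/(-31299 + 97) = 1/(-31202) = -1/31202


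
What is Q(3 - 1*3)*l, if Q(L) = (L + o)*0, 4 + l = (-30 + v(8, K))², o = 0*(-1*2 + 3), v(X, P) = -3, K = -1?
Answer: 0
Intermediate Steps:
o = 0 (o = 0*(-2 + 3) = 0*1 = 0)
l = 1085 (l = -4 + (-30 - 3)² = -4 + (-33)² = -4 + 1089 = 1085)
Q(L) = 0 (Q(L) = (L + 0)*0 = L*0 = 0)
Q(3 - 1*3)*l = 0*1085 = 0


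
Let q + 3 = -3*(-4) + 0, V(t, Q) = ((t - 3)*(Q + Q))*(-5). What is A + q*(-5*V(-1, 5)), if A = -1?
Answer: -9001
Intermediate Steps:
V(t, Q) = -10*Q*(-3 + t) (V(t, Q) = ((-3 + t)*(2*Q))*(-5) = (2*Q*(-3 + t))*(-5) = -10*Q*(-3 + t))
q = 9 (q = -3 + (-3*(-4) + 0) = -3 + (12 + 0) = -3 + 12 = 9)
A + q*(-5*V(-1, 5)) = -1 + 9*(-50*5*(3 - 1*(-1))) = -1 + 9*(-50*5*(3 + 1)) = -1 + 9*(-50*5*4) = -1 + 9*(-5*200) = -1 + 9*(-1000) = -1 - 9000 = -9001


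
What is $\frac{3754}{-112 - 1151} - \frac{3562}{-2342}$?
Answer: $- \frac{2146531}{1478973} \approx -1.4514$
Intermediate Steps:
$\frac{3754}{-112 - 1151} - \frac{3562}{-2342} = \frac{3754}{-112 - 1151} - - \frac{1781}{1171} = \frac{3754}{-1263} + \frac{1781}{1171} = 3754 \left(- \frac{1}{1263}\right) + \frac{1781}{1171} = - \frac{3754}{1263} + \frac{1781}{1171} = - \frac{2146531}{1478973}$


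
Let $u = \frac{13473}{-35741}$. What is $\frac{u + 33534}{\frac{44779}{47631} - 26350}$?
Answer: $- \frac{57086954801451}{44856101249611} \approx -1.2727$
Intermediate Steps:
$u = - \frac{13473}{35741}$ ($u = 13473 \left(- \frac{1}{35741}\right) = - \frac{13473}{35741} \approx -0.37696$)
$\frac{u + 33534}{\frac{44779}{47631} - 26350} = \frac{- \frac{13473}{35741} + 33534}{\frac{44779}{47631} - 26350} = \frac{1198525221}{35741 \left(44779 \cdot \frac{1}{47631} - 26350\right)} = \frac{1198525221}{35741 \left(\frac{44779}{47631} - 26350\right)} = \frac{1198525221}{35741 \left(- \frac{1255032071}{47631}\right)} = \frac{1198525221}{35741} \left(- \frac{47631}{1255032071}\right) = - \frac{57086954801451}{44856101249611}$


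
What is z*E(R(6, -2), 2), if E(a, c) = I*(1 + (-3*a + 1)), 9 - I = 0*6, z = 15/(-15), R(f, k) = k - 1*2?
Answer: -126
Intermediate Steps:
R(f, k) = -2 + k (R(f, k) = k - 2 = -2 + k)
z = -1 (z = 15*(-1/15) = -1)
I = 9 (I = 9 - 0*6 = 9 - 1*0 = 9 + 0 = 9)
E(a, c) = 18 - 27*a (E(a, c) = 9*(1 + (-3*a + 1)) = 9*(1 + (1 - 3*a)) = 9*(2 - 3*a) = 18 - 27*a)
z*E(R(6, -2), 2) = -(18 - 27*(-2 - 2)) = -(18 - 27*(-4)) = -(18 + 108) = -1*126 = -126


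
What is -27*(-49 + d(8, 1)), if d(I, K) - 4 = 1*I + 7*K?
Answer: 810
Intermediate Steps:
d(I, K) = 4 + I + 7*K (d(I, K) = 4 + (1*I + 7*K) = 4 + (I + 7*K) = 4 + I + 7*K)
-27*(-49 + d(8, 1)) = -27*(-49 + (4 + 8 + 7*1)) = -27*(-49 + (4 + 8 + 7)) = -27*(-49 + 19) = -27*(-30) = 810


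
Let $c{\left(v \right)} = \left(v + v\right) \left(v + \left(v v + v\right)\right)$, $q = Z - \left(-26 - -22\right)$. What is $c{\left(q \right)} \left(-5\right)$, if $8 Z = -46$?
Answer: $- \frac{245}{32} \approx -7.6563$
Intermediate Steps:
$Z = - \frac{23}{4}$ ($Z = \frac{1}{8} \left(-46\right) = - \frac{23}{4} \approx -5.75$)
$q = - \frac{7}{4}$ ($q = - \frac{23}{4} - \left(-26 - -22\right) = - \frac{23}{4} - \left(-26 + 22\right) = - \frac{23}{4} - -4 = - \frac{23}{4} + 4 = - \frac{7}{4} \approx -1.75$)
$c{\left(v \right)} = 2 v \left(v^{2} + 2 v\right)$ ($c{\left(v \right)} = 2 v \left(v + \left(v^{2} + v\right)\right) = 2 v \left(v + \left(v + v^{2}\right)\right) = 2 v \left(v^{2} + 2 v\right)$)
$c{\left(q \right)} \left(-5\right) = 2 \left(- \frac{7}{4}\right)^{2} \left(2 - \frac{7}{4}\right) \left(-5\right) = 2 \cdot \frac{49}{16} \cdot \frac{1}{4} \left(-5\right) = \frac{49}{32} \left(-5\right) = - \frac{245}{32}$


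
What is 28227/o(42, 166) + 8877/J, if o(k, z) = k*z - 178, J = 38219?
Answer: 1139118051/259659886 ≈ 4.3870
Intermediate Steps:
o(k, z) = -178 + k*z
28227/o(42, 166) + 8877/J = 28227/(-178 + 42*166) + 8877/38219 = 28227/(-178 + 6972) + 8877*(1/38219) = 28227/6794 + 8877/38219 = 1139118051/259659886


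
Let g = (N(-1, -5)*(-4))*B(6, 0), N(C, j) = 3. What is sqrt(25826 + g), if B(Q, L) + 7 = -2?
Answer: sqrt(25934) ≈ 161.04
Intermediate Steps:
B(Q, L) = -9 (B(Q, L) = -7 - 2 = -9)
g = 108 (g = (3*(-4))*(-9) = -12*(-9) = 108)
sqrt(25826 + g) = sqrt(25826 + 108) = sqrt(25934)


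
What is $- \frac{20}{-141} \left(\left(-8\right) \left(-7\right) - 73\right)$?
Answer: $- \frac{340}{141} \approx -2.4113$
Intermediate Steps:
$- \frac{20}{-141} \left(\left(-8\right) \left(-7\right) - 73\right) = \left(-20\right) \left(- \frac{1}{141}\right) \left(56 - 73\right) = \frac{20}{141} \left(-17\right) = - \frac{340}{141}$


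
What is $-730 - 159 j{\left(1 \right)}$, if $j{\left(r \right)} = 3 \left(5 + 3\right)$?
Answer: $-4546$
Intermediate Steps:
$j{\left(r \right)} = 24$ ($j{\left(r \right)} = 3 \cdot 8 = 24$)
$-730 - 159 j{\left(1 \right)} = -730 - 3816 = -4546$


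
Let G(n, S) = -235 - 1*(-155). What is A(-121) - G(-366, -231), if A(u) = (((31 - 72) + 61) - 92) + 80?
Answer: 88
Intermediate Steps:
G(n, S) = -80 (G(n, S) = -235 + 155 = -80)
A(u) = 8 (A(u) = ((-41 + 61) - 92) + 80 = (20 - 92) + 80 = -72 + 80 = 8)
A(-121) - G(-366, -231) = 8 - 1*(-80) = 8 + 80 = 88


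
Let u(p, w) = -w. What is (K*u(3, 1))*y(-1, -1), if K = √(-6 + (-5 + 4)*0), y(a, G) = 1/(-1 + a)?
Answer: I*√6/2 ≈ 1.2247*I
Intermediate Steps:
K = I*√6 (K = √(-6 - 1*0) = √(-6 + 0) = √(-6) = I*√6 ≈ 2.4495*I)
(K*u(3, 1))*y(-1, -1) = ((I*√6)*(-1*1))/(-1 - 1) = ((I*√6)*(-1))/(-2) = -I*√6*(-½) = I*√6/2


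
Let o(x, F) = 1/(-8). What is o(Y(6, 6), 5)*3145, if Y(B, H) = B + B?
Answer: -3145/8 ≈ -393.13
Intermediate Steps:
Y(B, H) = 2*B
o(x, F) = -⅛
o(Y(6, 6), 5)*3145 = -⅛*3145 = -3145/8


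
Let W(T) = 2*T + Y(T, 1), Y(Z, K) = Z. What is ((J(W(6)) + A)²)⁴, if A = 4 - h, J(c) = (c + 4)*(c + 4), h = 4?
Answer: 3011361496339065143296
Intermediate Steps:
W(T) = 3*T (W(T) = 2*T + T = 3*T)
J(c) = (4 + c)² (J(c) = (4 + c)*(4 + c) = (4 + c)²)
A = 0 (A = 4 - 1*4 = 4 - 4 = 0)
((J(W(6)) + A)²)⁴ = (((4 + 3*6)² + 0)²)⁴ = (((4 + 18)² + 0)²)⁴ = ((22² + 0)²)⁴ = ((484 + 0)²)⁴ = (484²)⁴ = 234256⁴ = 3011361496339065143296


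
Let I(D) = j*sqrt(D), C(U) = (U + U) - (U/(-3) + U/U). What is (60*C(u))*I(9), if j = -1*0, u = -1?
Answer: 0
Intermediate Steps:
C(U) = -1 + 7*U/3 (C(U) = 2*U - (U*(-1/3) + 1) = 2*U - (-U/3 + 1) = 2*U - (1 - U/3) = 2*U + (-1 + U/3) = -1 + 7*U/3)
j = 0
I(D) = 0 (I(D) = 0*sqrt(D) = 0)
(60*C(u))*I(9) = (60*(-1 + (7/3)*(-1)))*0 = (60*(-1 - 7/3))*0 = (60*(-10/3))*0 = -200*0 = 0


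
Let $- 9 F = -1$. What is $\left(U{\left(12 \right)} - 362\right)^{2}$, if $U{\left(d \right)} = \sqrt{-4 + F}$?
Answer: $\frac{\left(1086 - i \sqrt{35}\right)^{2}}{9} \approx 1.3104 \cdot 10^{5} - 1427.7 i$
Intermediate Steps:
$F = \frac{1}{9}$ ($F = \left(- \frac{1}{9}\right) \left(-1\right) = \frac{1}{9} \approx 0.11111$)
$U{\left(d \right)} = \frac{i \sqrt{35}}{3}$ ($U{\left(d \right)} = \sqrt{-4 + \frac{1}{9}} = \sqrt{- \frac{35}{9}} = \frac{i \sqrt{35}}{3}$)
$\left(U{\left(12 \right)} - 362\right)^{2} = \left(\frac{i \sqrt{35}}{3} - 362\right)^{2} = \left(-362 + \frac{i \sqrt{35}}{3}\right)^{2}$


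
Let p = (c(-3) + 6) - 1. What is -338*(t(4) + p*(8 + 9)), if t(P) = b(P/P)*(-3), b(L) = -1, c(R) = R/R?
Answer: -35490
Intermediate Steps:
c(R) = 1
p = 6 (p = (1 + 6) - 1 = 7 - 1 = 6)
t(P) = 3 (t(P) = -1*(-3) = 3)
-338*(t(4) + p*(8 + 9)) = -338*(3 + 6*(8 + 9)) = -338*(3 + 6*17) = -338*(3 + 102) = -338*105 = -35490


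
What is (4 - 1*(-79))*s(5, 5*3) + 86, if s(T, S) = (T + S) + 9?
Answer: 2493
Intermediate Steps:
s(T, S) = 9 + S + T (s(T, S) = (S + T) + 9 = 9 + S + T)
(4 - 1*(-79))*s(5, 5*3) + 86 = (4 - 1*(-79))*(9 + 5*3 + 5) + 86 = (4 + 79)*(9 + 15 + 5) + 86 = 83*29 + 86 = 2407 + 86 = 2493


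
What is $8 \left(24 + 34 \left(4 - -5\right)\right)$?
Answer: $2640$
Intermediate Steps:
$8 \left(24 + 34 \left(4 - -5\right)\right) = 8 \left(24 + 34 \left(4 + 5\right)\right) = 8 \left(24 + 34 \cdot 9\right) = 8 \left(24 + 306\right) = 8 \cdot 330 = 2640$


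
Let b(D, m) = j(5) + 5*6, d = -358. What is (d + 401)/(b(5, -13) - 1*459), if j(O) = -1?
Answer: -1/10 ≈ -0.10000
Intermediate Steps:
b(D, m) = 29 (b(D, m) = -1 + 5*6 = -1 + 30 = 29)
(d + 401)/(b(5, -13) - 1*459) = (-358 + 401)/(29 - 1*459) = 43/(29 - 459) = 43/(-430) = 43*(-1/430) = -1/10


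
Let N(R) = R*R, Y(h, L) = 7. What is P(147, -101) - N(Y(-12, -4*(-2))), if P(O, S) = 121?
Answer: 72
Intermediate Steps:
N(R) = R²
P(147, -101) - N(Y(-12, -4*(-2))) = 121 - 1*7² = 121 - 1*49 = 121 - 49 = 72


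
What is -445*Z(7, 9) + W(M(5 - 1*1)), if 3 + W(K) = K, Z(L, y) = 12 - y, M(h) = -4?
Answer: -1342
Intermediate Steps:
W(K) = -3 + K
-445*Z(7, 9) + W(M(5 - 1*1)) = -445*(12 - 1*9) + (-3 - 4) = -445*(12 - 9) - 7 = -445*3 - 7 = -1335 - 7 = -1342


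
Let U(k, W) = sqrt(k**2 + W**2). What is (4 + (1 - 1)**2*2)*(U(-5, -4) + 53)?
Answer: 212 + 4*sqrt(41) ≈ 237.61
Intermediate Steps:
U(k, W) = sqrt(W**2 + k**2)
(4 + (1 - 1)**2*2)*(U(-5, -4) + 53) = (4 + (1 - 1)**2*2)*(sqrt((-4)**2 + (-5)**2) + 53) = (4 + 0**2*2)*(sqrt(16 + 25) + 53) = (4 + 0*2)*(sqrt(41) + 53) = (4 + 0)*(53 + sqrt(41)) = 4*(53 + sqrt(41)) = 212 + 4*sqrt(41)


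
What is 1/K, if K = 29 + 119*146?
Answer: 1/17403 ≈ 5.7461e-5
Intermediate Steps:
K = 17403 (K = 29 + 17374 = 17403)
1/K = 1/17403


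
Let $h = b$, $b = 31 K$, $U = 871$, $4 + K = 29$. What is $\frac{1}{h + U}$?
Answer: $\frac{1}{1646} \approx 0.00060753$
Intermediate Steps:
$K = 25$ ($K = -4 + 29 = 25$)
$b = 775$ ($b = 31 \cdot 25 = 775$)
$h = 775$
$\frac{1}{h + U} = \frac{1}{775 + 871} = \frac{1}{1646}$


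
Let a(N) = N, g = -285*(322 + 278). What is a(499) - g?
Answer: 171499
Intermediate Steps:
g = -171000 (g = -285*600 = -171000)
a(499) - g = 499 - 1*(-171000) = 499 + 171000 = 171499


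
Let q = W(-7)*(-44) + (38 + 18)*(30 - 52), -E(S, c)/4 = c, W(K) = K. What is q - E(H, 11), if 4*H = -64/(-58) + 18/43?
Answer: -880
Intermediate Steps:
H = 949/2494 (H = (-64/(-58) + 18/43)/4 = (-64*(-1/58) + 18*(1/43))/4 = (32/29 + 18/43)/4 = (1/4)*(1898/1247) = 949/2494 ≈ 0.38051)
E(S, c) = -4*c
q = -924 (q = -7*(-44) + (38 + 18)*(30 - 52) = 308 + 56*(-22) = 308 - 1232 = -924)
q - E(H, 11) = -924 - (-4)*11 = -924 - 1*(-44) = -924 + 44 = -880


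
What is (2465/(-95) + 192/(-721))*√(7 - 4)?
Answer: -359101*√3/13699 ≈ -45.403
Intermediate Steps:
(2465/(-95) + 192/(-721))*√(7 - 4) = (2465*(-1/95) + 192*(-1/721))*√3 = (-493/19 - 192/721)*√3 = -359101*√3/13699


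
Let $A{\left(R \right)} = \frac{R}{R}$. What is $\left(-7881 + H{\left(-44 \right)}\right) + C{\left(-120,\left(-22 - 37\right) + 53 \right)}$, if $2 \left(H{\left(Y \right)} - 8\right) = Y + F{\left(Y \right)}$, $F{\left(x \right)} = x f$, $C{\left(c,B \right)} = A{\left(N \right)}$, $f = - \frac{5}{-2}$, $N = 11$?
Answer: $-7949$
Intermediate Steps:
$f = \frac{5}{2}$ ($f = \left(-5\right) \left(- \frac{1}{2}\right) = \frac{5}{2} \approx 2.5$)
$A{\left(R \right)} = 1$
$C{\left(c,B \right)} = 1$
$F{\left(x \right)} = \frac{5 x}{2}$ ($F{\left(x \right)} = x \frac{5}{2} = \frac{5 x}{2}$)
$H{\left(Y \right)} = 8 + \frac{7 Y}{4}$ ($H{\left(Y \right)} = 8 + \frac{Y + \frac{5 Y}{2}}{2} = 8 + \frac{\frac{7}{2} Y}{2} = 8 + \frac{7 Y}{4}$)
$\left(-7881 + H{\left(-44 \right)}\right) + C{\left(-120,\left(-22 - 37\right) + 53 \right)} = \left(-7881 + \left(8 + \frac{7}{4} \left(-44\right)\right)\right) + 1 = \left(-7881 + \left(8 - 77\right)\right) + 1 = \left(-7881 - 69\right) + 1 = -7950 + 1 = -7949$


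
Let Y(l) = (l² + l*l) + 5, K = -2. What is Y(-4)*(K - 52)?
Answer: -1998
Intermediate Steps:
Y(l) = 5 + 2*l² (Y(l) = (l² + l²) + 5 = 2*l² + 5 = 5 + 2*l²)
Y(-4)*(K - 52) = (5 + 2*(-4)²)*(-2 - 52) = (5 + 2*16)*(-54) = (5 + 32)*(-54) = 37*(-54) = -1998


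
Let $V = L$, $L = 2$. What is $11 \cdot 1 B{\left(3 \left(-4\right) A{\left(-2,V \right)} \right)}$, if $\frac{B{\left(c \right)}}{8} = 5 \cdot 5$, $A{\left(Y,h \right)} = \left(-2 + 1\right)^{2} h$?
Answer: $2200$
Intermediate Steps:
$V = 2$
$A{\left(Y,h \right)} = h$ ($A{\left(Y,h \right)} = \left(-1\right)^{2} h = 1 h = h$)
$B{\left(c \right)} = 200$ ($B{\left(c \right)} = 8 \cdot 5 \cdot 5 = 8 \cdot 25 = 200$)
$11 \cdot 1 B{\left(3 \left(-4\right) A{\left(-2,V \right)} \right)} = 11 \cdot 1 \cdot 200 = 11 \cdot 200 = 2200$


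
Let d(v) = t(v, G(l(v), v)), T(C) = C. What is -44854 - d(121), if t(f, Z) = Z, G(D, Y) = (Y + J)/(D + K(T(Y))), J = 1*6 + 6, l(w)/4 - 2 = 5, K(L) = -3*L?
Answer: -15025957/335 ≈ -44854.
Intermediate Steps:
l(w) = 28 (l(w) = 8 + 4*5 = 8 + 20 = 28)
J = 12 (J = 6 + 6 = 12)
G(D, Y) = (12 + Y)/(D - 3*Y) (G(D, Y) = (Y + 12)/(D - 3*Y) = (12 + Y)/(D - 3*Y))
d(v) = (12 + v)/(28 - 3*v)
-44854 - d(121) = -44854 - (-12 - 1*121)/(-28 + 3*121) = -44854 - (-12 - 121)/(-28 + 363) = -44854 - (-133)/335 = -44854 - 1*(-133/335) = -44854 + 133/335 = -15025957/335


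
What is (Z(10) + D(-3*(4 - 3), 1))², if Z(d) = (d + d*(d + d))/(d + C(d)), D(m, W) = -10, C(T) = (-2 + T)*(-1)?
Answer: 9025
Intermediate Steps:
C(T) = 2 - T
Z(d) = d² + d/2 (Z(d) = (d + d*(d + d))/(d + (2 - d)) = (d + d*(2*d))/2 = (d + 2*d²)*(½) = d² + d/2)
(Z(10) + D(-3*(4 - 3), 1))² = (10*(½ + 10) - 10)² = (10*(21/2) - 10)² = (105 - 10)² = 95² = 9025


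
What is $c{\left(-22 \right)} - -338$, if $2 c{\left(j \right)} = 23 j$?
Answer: $85$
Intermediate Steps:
$c{\left(j \right)} = \frac{23 j}{2}$
$c{\left(-22 \right)} - -338 = \frac{23}{2} \left(-22\right) - -338 = -253 + 338 = 85$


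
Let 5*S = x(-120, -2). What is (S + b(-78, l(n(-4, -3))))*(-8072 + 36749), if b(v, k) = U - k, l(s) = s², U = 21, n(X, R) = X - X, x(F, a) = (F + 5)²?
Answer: 76452882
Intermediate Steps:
x(F, a) = (5 + F)²
n(X, R) = 0
S = 2645 (S = (5 - 120)²/5 = (⅕)*(-115)² = (⅕)*13225 = 2645)
b(v, k) = 21 - k
(S + b(-78, l(n(-4, -3))))*(-8072 + 36749) = (2645 + (21 - 1*0²))*(-8072 + 36749) = (2645 + (21 - 1*0))*28677 = (2645 + (21 + 0))*28677 = (2645 + 21)*28677 = 2666*28677 = 76452882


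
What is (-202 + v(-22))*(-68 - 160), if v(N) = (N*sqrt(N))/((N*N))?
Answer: 46056 + 114*I*sqrt(22)/11 ≈ 46056.0 + 48.61*I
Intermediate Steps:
v(N) = 1/sqrt(N) (v(N) = N**(3/2)/(N**2) = N**(3/2)/N**2 = 1/sqrt(N))
(-202 + v(-22))*(-68 - 160) = (-202 + 1/sqrt(-22))*(-68 - 160) = (-202 - I*sqrt(22)/22)*(-228) = 46056 + 114*I*sqrt(22)/11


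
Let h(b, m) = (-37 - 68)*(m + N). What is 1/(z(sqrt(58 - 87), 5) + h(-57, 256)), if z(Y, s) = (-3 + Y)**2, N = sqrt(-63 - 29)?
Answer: I/(2*(-13450*I + 3*sqrt(29) + 105*sqrt(23))) ≈ -3.7119e-5 + 1.4343e-6*I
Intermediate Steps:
N = 2*I*sqrt(23) (N = sqrt(-92) = 2*I*sqrt(23) ≈ 9.5917*I)
h(b, m) = -105*m - 210*I*sqrt(23) (h(b, m) = (-37 - 68)*(m + 2*I*sqrt(23)) = -105*(m + 2*I*sqrt(23)) = -105*m - 210*I*sqrt(23))
1/(z(sqrt(58 - 87), 5) + h(-57, 256)) = 1/((-3 + sqrt(58 - 87))**2 + (-105*256 - 210*I*sqrt(23))) = 1/((-3 + sqrt(-29))**2 + (-26880 - 210*I*sqrt(23))) = 1/((-3 + I*sqrt(29))**2 + (-26880 - 210*I*sqrt(23))) = 1/(-26880 + (-3 + I*sqrt(29))**2 - 210*I*sqrt(23))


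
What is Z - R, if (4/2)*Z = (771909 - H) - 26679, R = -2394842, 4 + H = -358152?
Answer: 2946535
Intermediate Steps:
H = -358156 (H = -4 - 358152 = -358156)
Z = 551693 (Z = ((771909 - 1*(-358156)) - 26679)/2 = ((771909 + 358156) - 26679)/2 = (1130065 - 26679)/2 = (½)*1103386 = 551693)
Z - R = 551693 - 1*(-2394842) = 551693 + 2394842 = 2946535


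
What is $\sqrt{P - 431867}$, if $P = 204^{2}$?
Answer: $i \sqrt{390251} \approx 624.7 i$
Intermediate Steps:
$P = 41616$
$\sqrt{P - 431867} = \sqrt{41616 - 431867} = \sqrt{-390251} = i \sqrt{390251}$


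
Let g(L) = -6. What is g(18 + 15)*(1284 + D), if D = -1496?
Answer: 1272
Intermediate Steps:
g(18 + 15)*(1284 + D) = -6*(1284 - 1496) = -6*(-212) = 1272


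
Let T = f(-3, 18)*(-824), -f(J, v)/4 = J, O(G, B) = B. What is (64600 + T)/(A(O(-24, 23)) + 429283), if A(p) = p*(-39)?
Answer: 3908/30599 ≈ 0.12772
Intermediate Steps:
f(J, v) = -4*J
T = -9888 (T = -4*(-3)*(-824) = 12*(-824) = -9888)
A(p) = -39*p
(64600 + T)/(A(O(-24, 23)) + 429283) = (64600 - 9888)/(-39*23 + 429283) = 54712/(-897 + 429283) = 54712/428386 = 54712*(1/428386) = 3908/30599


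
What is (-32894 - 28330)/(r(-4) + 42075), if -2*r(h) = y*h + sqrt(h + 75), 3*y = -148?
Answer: -92518525152/63432451525 - 1102032*sqrt(71)/63432451525 ≈ -1.4587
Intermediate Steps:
y = -148/3 (y = (1/3)*(-148) = -148/3 ≈ -49.333)
r(h) = -sqrt(75 + h)/2 + 74*h/3 (r(h) = -(-148*h/3 + sqrt(h + 75))/2 = -(-148*h/3 + sqrt(75 + h))/2 = -(sqrt(75 + h) - 148*h/3)/2 = -sqrt(75 + h)/2 + 74*h/3)
(-32894 - 28330)/(r(-4) + 42075) = (-32894 - 28330)/((-sqrt(75 - 4)/2 + (74/3)*(-4)) + 42075) = -61224/((-sqrt(71)/2 - 296/3) + 42075) = -61224/((-296/3 - sqrt(71)/2) + 42075) = -61224/(125929/3 - sqrt(71)/2)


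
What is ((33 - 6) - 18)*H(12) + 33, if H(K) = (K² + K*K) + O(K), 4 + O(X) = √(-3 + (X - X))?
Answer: 2589 + 9*I*√3 ≈ 2589.0 + 15.588*I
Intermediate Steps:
O(X) = -4 + I*√3 (O(X) = -4 + √(-3 + (X - X)) = -4 + √(-3 + 0) = -4 + √(-3) = -4 + I*√3)
H(K) = -4 + 2*K² + I*√3 (H(K) = (K² + K*K) + (-4 + I*√3) = (K² + K²) + (-4 + I*√3) = 2*K² + (-4 + I*√3) = -4 + 2*K² + I*√3)
((33 - 6) - 18)*H(12) + 33 = ((33 - 6) - 18)*(-4 + 2*12² + I*√3) + 33 = (27 - 18)*(-4 + 2*144 + I*√3) + 33 = 9*(-4 + 288 + I*√3) + 33 = 9*(284 + I*√3) + 33 = (2556 + 9*I*√3) + 33 = 2589 + 9*I*√3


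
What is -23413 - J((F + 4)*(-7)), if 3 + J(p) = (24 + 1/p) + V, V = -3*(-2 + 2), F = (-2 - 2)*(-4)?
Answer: -3280759/140 ≈ -23434.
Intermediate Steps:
F = 16 (F = -4*(-4) = 16)
V = 0 (V = -3*0 = 0)
J(p) = 21 + 1/p (J(p) = -3 + ((24 + 1/p) + 0) = -3 + (24 + 1/p) = 21 + 1/p)
-23413 - J((F + 4)*(-7)) = -23413 - (21 + 1/((16 + 4)*(-7))) = -23413 - (21 + 1/(20*(-7))) = -23413 - (21 + 1/(-140)) = -23413 - (21 - 1/140) = -23413 - 1*2939/140 = -23413 - 2939/140 = -3280759/140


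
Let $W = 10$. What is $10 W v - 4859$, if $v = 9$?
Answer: $-3959$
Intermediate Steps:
$10 W v - 4859 = 10 \cdot 10 \cdot 9 - 4859 = 100 \cdot 9 - 4859 = 900 - 4859 = -3959$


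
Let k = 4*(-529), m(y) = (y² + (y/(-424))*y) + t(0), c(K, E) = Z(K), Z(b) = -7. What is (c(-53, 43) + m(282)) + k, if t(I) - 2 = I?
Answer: 8184837/106 ≈ 77216.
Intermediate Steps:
t(I) = 2 + I
c(K, E) = -7
m(y) = 2 + 423*y²/424 (m(y) = (y² + (y/(-424))*y) + (2 + 0) = (y² + (y*(-1/424))*y) + 2 = (y² + (-y/424)*y) + 2 = (y² - y²/424) + 2 = 423*y²/424 + 2 = 2 + 423*y²/424)
k = -2116
(c(-53, 43) + m(282)) + k = (-7 + (2 + (423/424)*282²)) - 2116 = (-7 + (2 + (423/424)*79524)) - 2116 = (-7 + (2 + 8409663/106)) - 2116 = (-7 + 8409875/106) - 2116 = 8409133/106 - 2116 = 8184837/106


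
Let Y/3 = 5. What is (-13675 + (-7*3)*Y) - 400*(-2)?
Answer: -13190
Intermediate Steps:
Y = 15 (Y = 3*5 = 15)
(-13675 + (-7*3)*Y) - 400*(-2) = (-13675 - 7*3*15) - 400*(-2) = (-13675 - 21*15) + 800 = (-13675 - 315) + 800 = -13990 + 800 = -13190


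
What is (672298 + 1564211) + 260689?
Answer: 2497198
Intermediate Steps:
(672298 + 1564211) + 260689 = 2236509 + 260689 = 2497198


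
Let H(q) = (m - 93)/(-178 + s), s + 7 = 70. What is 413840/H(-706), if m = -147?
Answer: 594895/3 ≈ 1.9830e+5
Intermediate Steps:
s = 63 (s = -7 + 70 = 63)
H(q) = 48/23 (H(q) = (-147 - 93)/(-178 + 63) = -240/(-115) = -240*(-1/115) = 48/23)
413840/H(-706) = 413840/(48/23) = 413840*(23/48) = 594895/3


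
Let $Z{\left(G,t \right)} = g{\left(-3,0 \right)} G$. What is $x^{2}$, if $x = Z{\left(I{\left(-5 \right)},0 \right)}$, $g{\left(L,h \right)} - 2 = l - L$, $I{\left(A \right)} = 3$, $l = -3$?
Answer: $36$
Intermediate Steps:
$g{\left(L,h \right)} = -1 - L$ ($g{\left(L,h \right)} = 2 - \left(3 + L\right) = -1 - L$)
$Z{\left(G,t \right)} = 2 G$ ($Z{\left(G,t \right)} = \left(-1 - -3\right) G = \left(-1 + 3\right) G = 2 G$)
$x = 6$ ($x = 2 \cdot 3 = 6$)
$x^{2} = 6^{2} = 36$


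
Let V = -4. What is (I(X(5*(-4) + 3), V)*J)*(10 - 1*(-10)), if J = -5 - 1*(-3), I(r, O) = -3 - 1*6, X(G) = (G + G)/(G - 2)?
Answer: 360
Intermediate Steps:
X(G) = 2*G/(-2 + G) (X(G) = (2*G)/(-2 + G) = 2*G/(-2 + G))
I(r, O) = -9 (I(r, O) = -3 - 6 = -9)
J = -2 (J = -5 + 3 = -2)
(I(X(5*(-4) + 3), V)*J)*(10 - 1*(-10)) = (-9*(-2))*(10 - 1*(-10)) = 18*(10 + 10) = 18*20 = 360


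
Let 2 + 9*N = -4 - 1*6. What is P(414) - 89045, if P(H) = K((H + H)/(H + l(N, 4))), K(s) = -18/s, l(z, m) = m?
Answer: -2048244/23 ≈ -89054.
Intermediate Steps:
N = -4/3 (N = -2/9 + (-4 - 1*6)/9 = -2/9 + (-4 - 6)/9 = -2/9 + (⅑)*(-10) = -2/9 - 10/9 = -4/3 ≈ -1.3333)
P(H) = -9*(4 + H)/H (P(H) = -18*(H + 4)/(H + H) = -18*(4 + H)/(2*H) = -9*(4 + H)/H)
P(414) - 89045 = (-9 - 36/414) - 89045 = (-9 - 36*1/414) - 89045 = (-9 - 2/23) - 89045 = -209/23 - 89045 = -2048244/23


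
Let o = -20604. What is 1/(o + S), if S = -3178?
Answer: -1/23782 ≈ -4.2049e-5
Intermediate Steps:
1/(o + S) = 1/(-20604 - 3178) = 1/(-23782) = -1/23782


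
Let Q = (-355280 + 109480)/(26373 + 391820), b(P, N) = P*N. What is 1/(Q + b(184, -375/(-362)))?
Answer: 75692933/14383168700 ≈ 0.0052626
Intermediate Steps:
b(P, N) = N*P
Q = -245800/418193 ≈ -0.58777
1/(Q + b(184, -375/(-362))) = 1/(-245800/418193 - 375/(-362)*184) = 1/(-245800/418193 - 375*(-1/362)*184) = 1/(-245800/418193 + (375/362)*184) = 1/(-245800/418193 + 34500/181) = 1/(14383168700/75692933) = 75692933/14383168700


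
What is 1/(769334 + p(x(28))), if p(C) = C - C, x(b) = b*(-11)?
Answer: 1/769334 ≈ 1.2998e-6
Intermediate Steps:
x(b) = -11*b
p(C) = 0
1/(769334 + p(x(28))) = 1/(769334 + 0) = 1/769334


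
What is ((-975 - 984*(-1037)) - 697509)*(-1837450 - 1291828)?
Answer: -1007389690872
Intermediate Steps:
((-975 - 984*(-1037)) - 697509)*(-1837450 - 1291828) = ((-975 + 1020408) - 697509)*(-3129278) = (1019433 - 697509)*(-3129278) = 321924*(-3129278) = -1007389690872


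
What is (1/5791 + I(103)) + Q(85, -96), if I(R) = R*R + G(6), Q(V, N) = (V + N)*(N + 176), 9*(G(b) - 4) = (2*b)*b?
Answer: 56410132/5791 ≈ 9741.0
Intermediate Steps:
G(b) = 4 + 2*b²/9 (G(b) = 4 + ((2*b)*b)/9 = 4 + (2*b²)/9 = 4 + 2*b²/9)
Q(V, N) = (176 + N)*(N + V) (Q(V, N) = (N + V)*(176 + N) = (176 + N)*(N + V))
I(R) = 12 + R² (I(R) = R*R + (4 + (2/9)*6²) = R² + (4 + (2/9)*36) = R² + (4 + 8) = R² + 12 = 12 + R²)
(1/5791 + I(103)) + Q(85, -96) = (1/5791 + (12 + 103²)) + ((-96)² + 176*(-96) + 176*85 - 96*85) = (1/5791 + (12 + 10609)) + (9216 - 16896 + 14960 - 8160) = (1/5791 + 10621) - 880 = 61506212/5791 - 880 = 56410132/5791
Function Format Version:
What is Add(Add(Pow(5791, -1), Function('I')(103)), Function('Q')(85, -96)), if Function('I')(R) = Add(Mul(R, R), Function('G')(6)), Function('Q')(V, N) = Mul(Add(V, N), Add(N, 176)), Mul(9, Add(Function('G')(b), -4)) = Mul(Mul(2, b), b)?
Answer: Rational(56410132, 5791) ≈ 9741.0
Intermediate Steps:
Function('G')(b) = Add(4, Mul(Rational(2, 9), Pow(b, 2))) (Function('G')(b) = Add(4, Mul(Rational(1, 9), Mul(Mul(2, b), b))) = Add(4, Mul(Rational(1, 9), Mul(2, Pow(b, 2)))) = Add(4, Mul(Rational(2, 9), Pow(b, 2))))
Function('Q')(V, N) = Mul(Add(176, N), Add(N, V)) (Function('Q')(V, N) = Mul(Add(N, V), Add(176, N)) = Mul(Add(176, N), Add(N, V)))
Function('I')(R) = Add(12, Pow(R, 2)) (Function('I')(R) = Add(Mul(R, R), Add(4, Mul(Rational(2, 9), Pow(6, 2)))) = Add(Pow(R, 2), Add(4, Mul(Rational(2, 9), 36))) = Add(Pow(R, 2), Add(4, 8)) = Add(Pow(R, 2), 12) = Add(12, Pow(R, 2)))
Add(Add(Pow(5791, -1), Function('I')(103)), Function('Q')(85, -96)) = Add(Add(Pow(5791, -1), Add(12, Pow(103, 2))), Add(Pow(-96, 2), Mul(176, -96), Mul(176, 85), Mul(-96, 85))) = Add(Add(Rational(1, 5791), Add(12, 10609)), Add(9216, -16896, 14960, -8160)) = Add(Add(Rational(1, 5791), 10621), -880) = Add(Rational(61506212, 5791), -880) = Rational(56410132, 5791)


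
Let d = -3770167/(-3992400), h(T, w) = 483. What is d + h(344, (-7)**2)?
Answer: 1932099367/3992400 ≈ 483.94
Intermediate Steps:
d = 3770167/3992400 (d = -3770167*(-1/3992400) = 3770167/3992400 ≈ 0.94434)
d + h(344, (-7)**2) = 3770167/3992400 + 483 = 1932099367/3992400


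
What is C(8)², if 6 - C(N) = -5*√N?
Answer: 236 + 120*√2 ≈ 405.71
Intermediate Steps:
C(N) = 6 + 5*√N (C(N) = 6 - (-5)*√N = 6 + 5*√N)
C(8)² = (6 + 5*√8)² = (6 + 5*(2*√2))² = (6 + 10*√2)²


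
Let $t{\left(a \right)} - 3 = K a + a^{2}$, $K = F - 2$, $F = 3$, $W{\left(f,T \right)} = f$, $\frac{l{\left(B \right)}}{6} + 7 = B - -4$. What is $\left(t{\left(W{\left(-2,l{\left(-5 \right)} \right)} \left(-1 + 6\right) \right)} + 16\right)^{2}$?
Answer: $11881$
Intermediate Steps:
$l{\left(B \right)} = -18 + 6 B$ ($l{\left(B \right)} = -42 + 6 \left(B - -4\right) = -42 + 6 \left(B + 4\right) = -42 + 6 \left(4 + B\right) = -42 + \left(24 + 6 B\right) = -18 + 6 B$)
$K = 1$ ($K = 3 - 2 = 1$)
$t{\left(a \right)} = 3 + a + a^{2}$ ($t{\left(a \right)} = 3 + \left(1 a + a^{2}\right) = 3 + \left(a + a^{2}\right) = 3 + a + a^{2}$)
$\left(t{\left(W{\left(-2,l{\left(-5 \right)} \right)} \left(-1 + 6\right) \right)} + 16\right)^{2} = \left(\left(3 - 2 \left(-1 + 6\right) + \left(- 2 \left(-1 + 6\right)\right)^{2}\right) + 16\right)^{2} = \left(\left(3 - 10 + \left(\left(-2\right) 5\right)^{2}\right) + 16\right)^{2} = \left(\left(3 - 10 + \left(-10\right)^{2}\right) + 16\right)^{2} = \left(\left(3 - 10 + 100\right) + 16\right)^{2} = \left(93 + 16\right)^{2} = 109^{2} = 11881$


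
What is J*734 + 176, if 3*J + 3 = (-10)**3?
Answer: -735674/3 ≈ -2.4522e+5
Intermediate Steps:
J = -1003/3 (J = -1 + (1/3)*(-10)**3 = -1 + (1/3)*(-1000) = -1 - 1000/3 = -1003/3 ≈ -334.33)
J*734 + 176 = -1003/3*734 + 176 = -736202/3 + 176 = -735674/3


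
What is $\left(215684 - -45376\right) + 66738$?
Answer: $327798$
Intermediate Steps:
$\left(215684 - -45376\right) + 66738 = \left(215684 + 45376\right) + 66738 = 261060 + 66738 = 327798$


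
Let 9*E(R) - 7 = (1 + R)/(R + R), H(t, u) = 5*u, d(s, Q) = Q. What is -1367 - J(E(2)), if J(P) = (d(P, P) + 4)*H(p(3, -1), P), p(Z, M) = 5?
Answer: -1798757/1296 ≈ -1387.9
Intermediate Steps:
E(R) = 7/9 + (1 + R)/(18*R) (E(R) = 7/9 + ((1 + R)/(R + R))/9 = 7/9 + ((1 + R)/((2*R)))/9 = 7/9 + ((1 + R)*(1/(2*R)))/9 = 7/9 + ((1 + R)/(2*R))/9 = 7/9 + (1 + R)/(18*R))
J(P) = 5*P*(4 + P) (J(P) = (P + 4)*(5*P) = (4 + P)*(5*P) = 5*P*(4 + P))
-1367 - J(E(2)) = -1367 - 5*(1/18)*(1 + 15*2)/2*(4 + (1/18)*(1 + 15*2)/2) = -1367 - 5*(1/18)*(½)*(1 + 30)*(4 + (1/18)*(½)*(1 + 30)) = -1367 - 5*(1/18)*(½)*31*(4 + (1/18)*(½)*31) = -1367 - 5*31*(4 + 31/36)/36 = -1367 - 5*31*175/(36*36) = -1367 - 1*27125/1296 = -1367 - 27125/1296 = -1798757/1296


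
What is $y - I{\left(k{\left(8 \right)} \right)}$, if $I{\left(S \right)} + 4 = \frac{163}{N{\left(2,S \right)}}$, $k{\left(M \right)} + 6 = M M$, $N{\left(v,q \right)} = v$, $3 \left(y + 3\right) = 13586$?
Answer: $\frac{26689}{6} \approx 4448.2$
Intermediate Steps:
$y = \frac{13577}{3}$ ($y = -3 + \frac{1}{3} \cdot 13586 = -3 + \frac{13586}{3} = \frac{13577}{3} \approx 4525.7$)
$k{\left(M \right)} = -6 + M^{2}$ ($k{\left(M \right)} = -6 + M M = -6 + M^{2}$)
$I{\left(S \right)} = \frac{155}{2}$ ($I{\left(S \right)} = -4 + \frac{163}{2} = \frac{155}{2}$)
$y - I{\left(k{\left(8 \right)} \right)} = \frac{13577}{3} - \frac{155}{2} = \frac{26689}{6}$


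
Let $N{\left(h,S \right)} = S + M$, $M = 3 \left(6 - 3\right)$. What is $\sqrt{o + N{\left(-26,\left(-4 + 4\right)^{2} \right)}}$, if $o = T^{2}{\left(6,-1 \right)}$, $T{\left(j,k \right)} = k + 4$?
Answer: $3 \sqrt{2} \approx 4.2426$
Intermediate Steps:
$T{\left(j,k \right)} = 4 + k$
$o = 9$ ($o = \left(4 - 1\right)^{2} = 3^{2} = 9$)
$M = 9$ ($M = 3 \cdot 3 = 9$)
$N{\left(h,S \right)} = 9 + S$ ($N{\left(h,S \right)} = S + 9 = 9 + S$)
$\sqrt{o + N{\left(-26,\left(-4 + 4\right)^{2} \right)}} = \sqrt{9 + \left(9 + \left(-4 + 4\right)^{2}\right)} = \sqrt{9 + \left(9 + 0^{2}\right)} = \sqrt{9 + \left(9 + 0\right)} = \sqrt{9 + 9} = \sqrt{18} = 3 \sqrt{2}$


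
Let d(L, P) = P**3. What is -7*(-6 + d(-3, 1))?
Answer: 35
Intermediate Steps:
-7*(-6 + d(-3, 1)) = -7*(-6 + 1**3) = -7*(-6 + 1) = -7*(-5) = 35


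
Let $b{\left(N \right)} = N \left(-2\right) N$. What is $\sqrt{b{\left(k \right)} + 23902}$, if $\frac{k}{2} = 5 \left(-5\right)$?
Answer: $\sqrt{18902} \approx 137.48$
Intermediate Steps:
$k = -50$ ($k = 2 \cdot 5 \left(-5\right) = 2 \left(-25\right) = -50$)
$b{\left(N \right)} = - 2 N^{2}$ ($b{\left(N \right)} = - 2 N N = - 2 N^{2}$)
$\sqrt{b{\left(k \right)} + 23902} = \sqrt{- 2 \left(-50\right)^{2} + 23902} = \sqrt{\left(-2\right) 2500 + 23902} = \sqrt{-5000 + 23902} = \sqrt{18902}$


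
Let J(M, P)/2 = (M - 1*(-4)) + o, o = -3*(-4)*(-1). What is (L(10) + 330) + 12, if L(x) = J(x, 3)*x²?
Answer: 742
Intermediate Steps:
o = -12 (o = 12*(-1) = -12)
J(M, P) = -16 + 2*M (J(M, P) = 2*((M - 1*(-4)) - 12) = 2*((M + 4) - 12) = 2*((4 + M) - 12) = 2*(-8 + M) = -16 + 2*M)
L(x) = x²*(-16 + 2*x) (L(x) = (-16 + 2*x)*x² = x²*(-16 + 2*x))
(L(10) + 330) + 12 = (2*10²*(-8 + 10) + 330) + 12 = (2*100*2 + 330) + 12 = (400 + 330) + 12 = 730 + 12 = 742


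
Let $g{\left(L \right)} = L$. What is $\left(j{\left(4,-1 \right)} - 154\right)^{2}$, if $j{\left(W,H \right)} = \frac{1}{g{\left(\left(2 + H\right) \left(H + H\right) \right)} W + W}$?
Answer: $\frac{380689}{16} \approx 23793.0$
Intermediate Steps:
$j{\left(W,H \right)} = \frac{1}{W + 2 H W \left(2 + H\right)}$ ($j{\left(W,H \right)} = \frac{1}{\left(2 + H\right) \left(H + H\right) W + W} = \frac{1}{\left(2 + H\right) 2 H W + W} = \frac{1}{2 H \left(2 + H\right) W + W} = \frac{1}{2 H W \left(2 + H\right) + W} = \frac{1}{W + 2 H W \left(2 + H\right)}$)
$\left(j{\left(4,-1 \right)} - 154\right)^{2} = \left(\frac{1}{4 \left(1 + 2 \left(-1\right) \left(2 - 1\right)\right)} - 154\right)^{2} = \left(\frac{1}{4 \left(1 + 2 \left(-1\right) 1\right)} - 154\right)^{2} = \left(\frac{1}{4 \left(1 - 2\right)} - 154\right)^{2} = \left(\frac{1}{4 \left(-1\right)} - 154\right)^{2} = \left(\frac{1}{4} \left(-1\right) - 154\right)^{2} = \left(- \frac{1}{4} - 154\right)^{2} = \left(- \frac{617}{4}\right)^{2} = \frac{380689}{16}$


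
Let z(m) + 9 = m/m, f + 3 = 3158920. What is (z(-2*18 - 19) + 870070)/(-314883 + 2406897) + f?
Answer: 3304249729450/1046007 ≈ 3.1589e+6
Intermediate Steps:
f = 3158917 (f = -3 + 3158920 = 3158917)
z(m) = -8 (z(m) = -9 + m/m = -9 + 1 = -8)
(z(-2*18 - 19) + 870070)/(-314883 + 2406897) + f = (-8 + 870070)/(-314883 + 2406897) + 3158917 = 870062/2092014 + 3158917 = 870062*(1/2092014) + 3158917 = 435031/1046007 + 3158917 = 3304249729450/1046007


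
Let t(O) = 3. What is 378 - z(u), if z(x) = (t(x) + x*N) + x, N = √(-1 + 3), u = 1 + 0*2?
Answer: 374 - √2 ≈ 372.59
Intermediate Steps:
u = 1 (u = 1 + 0 = 1)
N = √2 ≈ 1.4142
z(x) = 3 + x + x*√2 (z(x) = (3 + x*√2) + x = 3 + x + x*√2)
378 - z(u) = 378 - (3 + 1 + 1*√2) = 378 - (3 + 1 + √2) = 378 - (4 + √2) = 378 + (-4 - √2) = 374 - √2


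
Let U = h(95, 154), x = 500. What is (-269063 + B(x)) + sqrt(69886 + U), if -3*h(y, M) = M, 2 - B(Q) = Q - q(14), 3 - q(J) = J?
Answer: -269572 + 4*sqrt(39282)/3 ≈ -2.6931e+5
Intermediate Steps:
q(J) = 3 - J
B(Q) = -9 - Q (B(Q) = 2 - (Q - (3 - 1*14)) = 2 - (Q - (3 - 14)) = 2 - (Q - 1*(-11)) = 2 - (Q + 11) = 2 - (11 + Q) = 2 + (-11 - Q) = -9 - Q)
h(y, M) = -M/3
U = -154/3 (U = -1/3*154 = -154/3 ≈ -51.333)
(-269063 + B(x)) + sqrt(69886 + U) = (-269063 + (-9 - 1*500)) + sqrt(69886 - 154/3) = (-269063 + (-9 - 500)) + sqrt(209504/3) = (-269063 - 509) + 4*sqrt(39282)/3 = -269572 + 4*sqrt(39282)/3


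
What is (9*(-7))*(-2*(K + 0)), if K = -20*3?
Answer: -7560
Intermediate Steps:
K = -60 (K = -5*12 = -60)
(9*(-7))*(-2*(K + 0)) = (9*(-7))*(-2*(-60 + 0)) = -(-126)*(-60) = -63*120 = -7560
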